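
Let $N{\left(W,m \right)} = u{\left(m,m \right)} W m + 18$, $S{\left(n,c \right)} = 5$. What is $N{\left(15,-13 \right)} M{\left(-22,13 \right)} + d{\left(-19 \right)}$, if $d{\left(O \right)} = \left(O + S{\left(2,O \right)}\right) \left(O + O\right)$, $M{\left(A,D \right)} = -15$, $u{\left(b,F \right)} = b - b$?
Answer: $262$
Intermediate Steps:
$u{\left(b,F \right)} = 0$
$d{\left(O \right)} = 2 O \left(5 + O\right)$ ($d{\left(O \right)} = \left(O + 5\right) \left(O + O\right) = \left(5 + O\right) 2 O = 2 O \left(5 + O\right)$)
$N{\left(W,m \right)} = 18$ ($N{\left(W,m \right)} = 0 W m + 18 = 0 m + 18 = 0 + 18 = 18$)
$N{\left(15,-13 \right)} M{\left(-22,13 \right)} + d{\left(-19 \right)} = 18 \left(-15\right) + 2 \left(-19\right) \left(5 - 19\right) = -270 + 2 \left(-19\right) \left(-14\right) = -270 + 532 = 262$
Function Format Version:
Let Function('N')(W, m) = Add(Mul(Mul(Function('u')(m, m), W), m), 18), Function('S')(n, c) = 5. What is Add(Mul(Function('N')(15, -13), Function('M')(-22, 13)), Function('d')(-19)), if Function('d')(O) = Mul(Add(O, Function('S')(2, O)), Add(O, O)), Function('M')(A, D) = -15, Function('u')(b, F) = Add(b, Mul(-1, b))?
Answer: 262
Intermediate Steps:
Function('u')(b, F) = 0
Function('d')(O) = Mul(2, O, Add(5, O)) (Function('d')(O) = Mul(Add(O, 5), Add(O, O)) = Mul(Add(5, O), Mul(2, O)) = Mul(2, O, Add(5, O)))
Function('N')(W, m) = 18 (Function('N')(W, m) = Add(Mul(Mul(0, W), m), 18) = Add(Mul(0, m), 18) = Add(0, 18) = 18)
Add(Mul(Function('N')(15, -13), Function('M')(-22, 13)), Function('d')(-19)) = Add(Mul(18, -15), Mul(2, -19, Add(5, -19))) = Add(-270, Mul(2, -19, -14)) = Add(-270, 532) = 262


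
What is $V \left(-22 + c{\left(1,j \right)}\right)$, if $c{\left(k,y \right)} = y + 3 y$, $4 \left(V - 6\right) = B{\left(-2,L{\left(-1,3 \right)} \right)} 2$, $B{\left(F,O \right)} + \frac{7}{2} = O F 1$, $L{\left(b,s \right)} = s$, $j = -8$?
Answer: $- \frac{135}{2} \approx -67.5$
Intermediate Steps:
$B{\left(F,O \right)} = - \frac{7}{2} + F O$ ($B{\left(F,O \right)} = - \frac{7}{2} + O F 1 = - \frac{7}{2} + F O 1 = - \frac{7}{2} + F O$)
$V = \frac{5}{4}$ ($V = 6 + \frac{\left(- \frac{7}{2} - 6\right) 2}{4} = 6 + \frac{\left(- \frac{19}{2}\right) 2}{4} = 6 + \frac{1}{4} \left(-19\right) = 6 - \frac{19}{4} = \frac{5}{4} \approx 1.25$)
$c{\left(k,y \right)} = 4 y$
$V \left(-22 + c{\left(1,j \right)}\right) = \frac{5 \left(-22 + 4 \left(-8\right)\right)}{4} = \frac{5 \left(-22 - 32\right)}{4} = \frac{5}{4} \left(-54\right) = - \frac{135}{2}$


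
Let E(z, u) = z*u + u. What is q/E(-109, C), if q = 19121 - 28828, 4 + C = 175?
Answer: 9707/18468 ≈ 0.52561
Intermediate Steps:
C = 171 (C = -4 + 175 = 171)
E(z, u) = u + u*z (E(z, u) = u*z + u = u + u*z)
q = -9707
q/E(-109, C) = -9707*1/(171*(1 - 109)) = -9707/(171*(-108)) = -9707/(-18468) = -9707*(-1/18468) = 9707/18468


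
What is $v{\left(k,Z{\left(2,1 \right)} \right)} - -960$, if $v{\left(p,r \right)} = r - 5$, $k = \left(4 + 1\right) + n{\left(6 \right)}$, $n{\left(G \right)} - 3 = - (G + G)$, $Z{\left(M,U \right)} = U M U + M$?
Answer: $959$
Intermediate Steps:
$Z{\left(M,U \right)} = M + M U^{2}$ ($Z{\left(M,U \right)} = M U U + M = M U^{2} + M = M + M U^{2}$)
$n{\left(G \right)} = 3 - 2 G$ ($n{\left(G \right)} = 3 - \left(G + G\right) = 3 - 2 G$)
$k = -4$ ($k = \left(4 + 1\right) + \left(3 - 12\right) = 5 + \left(3 - 12\right) = 5 - 9 = -4$)
$v{\left(p,r \right)} = -5 + r$ ($v{\left(p,r \right)} = r - 5 = -5 + r$)
$v{\left(k,Z{\left(2,1 \right)} \right)} - -960 = \left(-5 + 2 \left(1 + 1^{2}\right)\right) - -960 = \left(-5 + 2 \left(1 + 1\right)\right) + 960 = \left(-5 + 2 \cdot 2\right) + 960 = \left(-5 + 4\right) + 960 = -1 + 960 = 959$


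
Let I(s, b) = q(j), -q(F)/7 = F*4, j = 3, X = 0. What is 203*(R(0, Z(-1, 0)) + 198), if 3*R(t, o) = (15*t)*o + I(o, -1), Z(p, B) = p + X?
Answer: 34510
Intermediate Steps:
Z(p, B) = p (Z(p, B) = p + 0 = p)
q(F) = -28*F (q(F) = -7*F*4 = -28*F)
I(s, b) = -84 (I(s, b) = -28*3 = -84)
R(t, o) = -28 + 5*o*t (R(t, o) = ((15*t)*o - 84)/3 = (15*o*t - 84)/3 = (-84 + 15*o*t)/3 = -28 + 5*o*t)
203*(R(0, Z(-1, 0)) + 198) = 203*((-28 + 5*(-1)*0) + 198) = 203*((-28 + 0) + 198) = 203*(-28 + 198) = 203*170 = 34510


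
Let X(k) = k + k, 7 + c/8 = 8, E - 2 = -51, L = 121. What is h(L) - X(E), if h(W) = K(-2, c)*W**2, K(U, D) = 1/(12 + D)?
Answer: 16601/20 ≈ 830.05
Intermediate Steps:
E = -49 (E = 2 - 51 = -49)
c = 8 (c = -56 + 8*8 = -56 + 64 = 8)
h(W) = W**2/20 (h(W) = W**2/(12 + 8) = W**2/20)
X(k) = 2*k
h(L) - X(E) = (1/20)*121**2 - 2*(-49) = (1/20)*14641 - 1*(-98) = 14641/20 + 98 = 16601/20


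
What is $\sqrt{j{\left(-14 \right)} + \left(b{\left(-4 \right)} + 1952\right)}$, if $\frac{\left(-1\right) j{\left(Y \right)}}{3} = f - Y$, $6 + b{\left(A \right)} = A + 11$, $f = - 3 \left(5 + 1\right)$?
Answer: $\sqrt{1965} \approx 44.328$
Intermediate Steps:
$f = -18$ ($f = \left(-3\right) 6 = -18$)
$b{\left(A \right)} = 5 + A$ ($b{\left(A \right)} = -6 + \left(A + 11\right) = -6 + \left(11 + A\right) = 5 + A$)
$j{\left(Y \right)} = 54 + 3 Y$ ($j{\left(Y \right)} = - 3 \left(-18 - Y\right) = 54 + 3 Y$)
$\sqrt{j{\left(-14 \right)} + \left(b{\left(-4 \right)} + 1952\right)} = \sqrt{\left(54 + 3 \left(-14\right)\right) + \left(\left(5 - 4\right) + 1952\right)} = \sqrt{\left(54 - 42\right) + \left(1 + 1952\right)} = \sqrt{12 + 1953} = \sqrt{1965}$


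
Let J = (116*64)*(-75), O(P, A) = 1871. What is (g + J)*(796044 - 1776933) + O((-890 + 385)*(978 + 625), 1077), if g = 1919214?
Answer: -1336376904175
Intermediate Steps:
J = -556800 (J = 7424*(-75) = -556800)
(g + J)*(796044 - 1776933) + O((-890 + 385)*(978 + 625), 1077) = (1919214 - 556800)*(796044 - 1776933) + 1871 = 1362414*(-980889) + 1871 = -1336376906046 + 1871 = -1336376904175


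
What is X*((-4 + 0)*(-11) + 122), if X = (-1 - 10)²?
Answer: 20086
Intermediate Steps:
X = 121 (X = (-11)² = 121)
X*((-4 + 0)*(-11) + 122) = 121*((-4 + 0)*(-11) + 122) = 121*(-4*(-11) + 122) = 121*(44 + 122) = 121*166 = 20086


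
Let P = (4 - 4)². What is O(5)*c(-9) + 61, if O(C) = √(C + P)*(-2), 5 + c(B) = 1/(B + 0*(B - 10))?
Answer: 61 + 92*√5/9 ≈ 83.858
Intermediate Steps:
P = 0 (P = 0² = 0)
c(B) = -5 + 1/B (c(B) = -5 + 1/(B + 0*(B - 10)) = -5 + 1/(B + 0*(-10 + B)) = -5 + 1/(B + 0) = -5 + 1/B)
O(C) = -2*√C (O(C) = √(C + 0)*(-2) = √C*(-2) = -2*√C)
O(5)*c(-9) + 61 = (-2*√5)*(-5 + 1/(-9)) + 61 = (-2*√5)*(-5 - ⅑) + 61 = -2*√5*(-46/9) + 61 = 92*√5/9 + 61 = 61 + 92*√5/9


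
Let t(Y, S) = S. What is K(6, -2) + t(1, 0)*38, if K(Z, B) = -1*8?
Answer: -8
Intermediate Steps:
K(Z, B) = -8
K(6, -2) + t(1, 0)*38 = -8 + 0*38 = -8 + 0 = -8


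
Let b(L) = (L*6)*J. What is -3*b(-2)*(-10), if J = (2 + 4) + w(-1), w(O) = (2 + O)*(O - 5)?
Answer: 0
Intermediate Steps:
w(O) = (-5 + O)*(2 + O) (w(O) = (2 + O)*(-5 + O) = (-5 + O)*(2 + O))
J = 0 (J = (2 + 4) + (-10 + (-1)² - 3*(-1)) = 6 + (-10 + 1 + 3) = 6 - 6 = 0)
b(L) = 0 (b(L) = (L*6)*0 = (6*L)*0 = 0)
-3*b(-2)*(-10) = -3*0*(-10) = 0*(-10) = 0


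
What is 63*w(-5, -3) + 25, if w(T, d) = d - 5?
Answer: -479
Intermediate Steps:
w(T, d) = -5 + d
63*w(-5, -3) + 25 = 63*(-5 - 3) + 25 = 63*(-8) + 25 = -504 + 25 = -479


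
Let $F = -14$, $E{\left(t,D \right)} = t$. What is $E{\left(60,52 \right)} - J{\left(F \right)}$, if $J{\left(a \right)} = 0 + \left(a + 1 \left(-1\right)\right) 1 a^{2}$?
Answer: $3000$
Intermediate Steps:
$J{\left(a \right)} = a^{2} \left(-1 + a\right)$ ($J{\left(a \right)} = 0 + \left(a - 1\right) a^{2} = 0 + \left(-1 + a\right) a^{2} = 0 + a^{2} \left(-1 + a\right) = a^{2} \left(-1 + a\right)$)
$E{\left(60,52 \right)} - J{\left(F \right)} = 60 - \left(-14\right)^{2} \left(-1 - 14\right) = 60 - 196 \left(-15\right) = 60 - -2940 = 60 + 2940 = 3000$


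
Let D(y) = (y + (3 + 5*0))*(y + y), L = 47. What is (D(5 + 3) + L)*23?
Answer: 5129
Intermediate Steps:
D(y) = 2*y*(3 + y) (D(y) = (y + (3 + 0))*(2*y) = (y + 3)*(2*y) = (3 + y)*(2*y) = 2*y*(3 + y))
(D(5 + 3) + L)*23 = (2*(5 + 3)*(3 + (5 + 3)) + 47)*23 = (2*8*(3 + 8) + 47)*23 = (2*8*11 + 47)*23 = (176 + 47)*23 = 223*23 = 5129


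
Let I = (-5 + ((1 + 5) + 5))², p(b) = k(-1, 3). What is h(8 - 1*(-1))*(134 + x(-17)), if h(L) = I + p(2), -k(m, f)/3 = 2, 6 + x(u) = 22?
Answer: 4500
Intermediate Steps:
x(u) = 16 (x(u) = -6 + 22 = 16)
k(m, f) = -6 (k(m, f) = -3*2 = -6)
p(b) = -6
I = 36 (I = (-5 + (6 + 5))² = (-5 + 11)² = 6² = 36)
h(L) = 30 (h(L) = 36 - 6 = 30)
h(8 - 1*(-1))*(134 + x(-17)) = 30*(134 + 16) = 30*150 = 4500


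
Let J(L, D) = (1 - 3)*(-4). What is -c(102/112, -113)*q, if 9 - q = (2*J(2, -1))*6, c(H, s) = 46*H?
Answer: 102051/28 ≈ 3644.7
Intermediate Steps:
J(L, D) = 8 (J(L, D) = -2*(-4) = 8)
q = -87 (q = 9 - 2*8*6 = 9 - 16*6 = 9 - 1*96 = 9 - 96 = -87)
-c(102/112, -113)*q = -46*(102/112)*(-87) = -46*(102*(1/112))*(-87) = -46*(51/56)*(-87) = -1173*(-87)/28 = -1*(-102051/28) = 102051/28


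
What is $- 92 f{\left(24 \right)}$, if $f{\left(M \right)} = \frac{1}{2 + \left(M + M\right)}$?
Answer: $- \frac{46}{25} \approx -1.84$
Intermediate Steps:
$f{\left(M \right)} = \frac{1}{2 + 2 M}$
$- 92 f{\left(24 \right)} = - 92 \frac{1}{2 \left(1 + 24\right)} = - 92 \frac{1}{2 \cdot 25} = - 92 \cdot \frac{1}{2} \cdot \frac{1}{25} = \left(-92\right) \frac{1}{50} = - \frac{46}{25}$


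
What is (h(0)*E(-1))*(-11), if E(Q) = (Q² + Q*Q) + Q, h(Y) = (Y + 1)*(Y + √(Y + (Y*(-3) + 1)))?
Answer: -11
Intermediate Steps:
h(Y) = (1 + Y)*(Y + √(1 - 2*Y)) (h(Y) = (1 + Y)*(Y + √(Y + (-3*Y + 1))) = (1 + Y)*(Y + √(Y + (1 - 3*Y))) = (1 + Y)*(Y + √(1 - 2*Y)))
E(Q) = Q + 2*Q² (E(Q) = (Q² + Q²) + Q = 2*Q² + Q = Q + 2*Q²)
(h(0)*E(-1))*(-11) = ((0 + 0² + √(1 - 2*0) + 0*√(1 - 2*0))*(-(1 + 2*(-1))))*(-11) = ((0 + 0 + √(1 + 0) + 0*√(1 + 0))*(-(1 - 2)))*(-11) = ((0 + 0 + √1 + 0*√1)*(-1*(-1)))*(-11) = ((0 + 0 + 1 + 0*1)*1)*(-11) = ((0 + 0 + 1 + 0)*1)*(-11) = (1*1)*(-11) = 1*(-11) = -11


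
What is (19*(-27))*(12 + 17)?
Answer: -14877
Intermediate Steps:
(19*(-27))*(12 + 17) = -513*29 = -14877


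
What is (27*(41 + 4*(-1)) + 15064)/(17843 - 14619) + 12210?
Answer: 39381103/3224 ≈ 12215.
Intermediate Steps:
(27*(41 + 4*(-1)) + 15064)/(17843 - 14619) + 12210 = (27*(41 - 4) + 15064)/3224 + 12210 = (27*37 + 15064)*(1/3224) + 12210 = (999 + 15064)*(1/3224) + 12210 = 16063*(1/3224) + 12210 = 16063/3224 + 12210 = 39381103/3224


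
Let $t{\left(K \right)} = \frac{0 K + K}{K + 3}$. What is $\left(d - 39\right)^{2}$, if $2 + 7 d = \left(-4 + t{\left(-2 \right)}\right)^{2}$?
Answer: $\frac{57121}{49} \approx 1165.7$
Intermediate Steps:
$t{\left(K \right)} = \frac{K}{3 + K}$ ($t{\left(K \right)} = \frac{0 + K}{3 + K} = \frac{K}{3 + K}$)
$d = \frac{34}{7}$ ($d = - \frac{2}{7} + \frac{\left(-4 - \frac{2}{3 - 2}\right)^{2}}{7} = - \frac{2}{7} + \frac{\left(-4 - \frac{2}{1}\right)^{2}}{7} = - \frac{2}{7} + \frac{\left(-4 - 2\right)^{2}}{7} = - \frac{2}{7} + \frac{\left(-6\right)^{2}}{7} = - \frac{2}{7} + \frac{1}{7} \cdot 36 = - \frac{2}{7} + \frac{36}{7} = \frac{34}{7} \approx 4.8571$)
$\left(d - 39\right)^{2} = \left(\frac{34}{7} - 39\right)^{2} = \left(- \frac{239}{7}\right)^{2} = \frac{57121}{49}$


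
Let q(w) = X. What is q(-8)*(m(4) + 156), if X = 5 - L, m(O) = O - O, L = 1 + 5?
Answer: -156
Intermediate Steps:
L = 6
m(O) = 0
X = -1 (X = 5 - 1*6 = 5 - 6 = -1)
q(w) = -1
q(-8)*(m(4) + 156) = -(0 + 156) = -1*156 = -156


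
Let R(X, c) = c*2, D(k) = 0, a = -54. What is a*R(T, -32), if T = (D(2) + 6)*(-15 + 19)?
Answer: 3456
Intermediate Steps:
T = 24 (T = (0 + 6)*(-15 + 19) = 6*4 = 24)
R(X, c) = 2*c
a*R(T, -32) = -108*(-32) = -54*(-64) = 3456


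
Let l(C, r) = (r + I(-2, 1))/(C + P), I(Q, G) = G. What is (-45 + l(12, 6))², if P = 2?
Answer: 7921/4 ≈ 1980.3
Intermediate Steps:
l(C, r) = (1 + r)/(2 + C) (l(C, r) = (r + 1)/(C + 2) = (1 + r)/(2 + C))
(-45 + l(12, 6))² = (-45 + (1 + 6)/(2 + 12))² = (-45 + 7/14)² = (-45 + (1/14)*7)² = (-45 + ½)² = (-89/2)² = 7921/4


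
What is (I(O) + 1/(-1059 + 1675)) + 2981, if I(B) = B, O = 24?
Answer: 1851081/616 ≈ 3005.0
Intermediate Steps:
(I(O) + 1/(-1059 + 1675)) + 2981 = (24 + 1/(-1059 + 1675)) + 2981 = (24 + 1/616) + 2981 = 14785/616 + 2981 = 1851081/616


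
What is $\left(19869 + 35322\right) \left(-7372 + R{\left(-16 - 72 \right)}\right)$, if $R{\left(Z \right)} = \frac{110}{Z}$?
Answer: $- \frac{1627748163}{4} \approx -4.0694 \cdot 10^{8}$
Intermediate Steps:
$\left(19869 + 35322\right) \left(-7372 + R{\left(-16 - 72 \right)}\right) = \left(19869 + 35322\right) \left(-7372 + \frac{110}{-16 - 72}\right) = 55191 \left(-7372 + \frac{110}{-16 - 72}\right) = 55191 \left(-7372 + \frac{110}{-88}\right) = 55191 \left(-7372 + 110 \left(- \frac{1}{88}\right)\right) = 55191 \left(-7372 - \frac{5}{4}\right) = 55191 \left(- \frac{29493}{4}\right) = - \frac{1627748163}{4}$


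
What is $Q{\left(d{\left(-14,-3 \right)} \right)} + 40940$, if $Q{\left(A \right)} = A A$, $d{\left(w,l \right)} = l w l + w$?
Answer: $60540$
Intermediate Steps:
$d{\left(w,l \right)} = w + w l^{2}$ ($d{\left(w,l \right)} = w l^{2} + w = w + w l^{2}$)
$Q{\left(A \right)} = A^{2}$
$Q{\left(d{\left(-14,-3 \right)} \right)} + 40940 = \left(- 14 \left(1 + \left(-3\right)^{2}\right)\right)^{2} + 40940 = \left(- 14 \left(1 + 9\right)\right)^{2} + 40940 = \left(\left(-14\right) 10\right)^{2} + 40940 = \left(-140\right)^{2} + 40940 = 19600 + 40940 = 60540$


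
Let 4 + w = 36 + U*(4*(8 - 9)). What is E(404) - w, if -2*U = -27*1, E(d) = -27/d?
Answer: 8861/404 ≈ 21.933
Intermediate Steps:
U = 27/2 (U = -(-27)/2 = -½*(-27) = 27/2 ≈ 13.500)
w = -22 (w = -4 + (36 + 27*(4*(8 - 9))/2) = -4 + (36 + 27*(4*(-1))/2) = -4 + (36 + (27/2)*(-4)) = -4 + (36 - 54) = -4 - 18 = -22)
E(404) - w = -27/404 - 1*(-22) = -27*1/404 + 22 = -27/404 + 22 = 8861/404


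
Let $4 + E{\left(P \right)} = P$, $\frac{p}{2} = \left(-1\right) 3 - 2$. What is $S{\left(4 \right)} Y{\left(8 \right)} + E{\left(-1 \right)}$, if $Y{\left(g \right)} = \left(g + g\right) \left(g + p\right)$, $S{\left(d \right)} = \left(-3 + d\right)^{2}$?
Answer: $-37$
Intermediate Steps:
$p = -10$ ($p = 2 \left(\left(-1\right) 3 - 2\right) = 2 \left(-3 - 2\right) = 2 \left(-5\right) = -10$)
$E{\left(P \right)} = -4 + P$
$Y{\left(g \right)} = 2 g \left(-10 + g\right)$ ($Y{\left(g \right)} = \left(g + g\right) \left(g - 10\right) = 2 g \left(-10 + g\right)$)
$S{\left(4 \right)} Y{\left(8 \right)} + E{\left(-1 \right)} = \left(-3 + 4\right)^{2} \cdot 2 \cdot 8 \left(-10 + 8\right) - 5 = 1^{2} \cdot 2 \cdot 8 \left(-2\right) - 5 = 1 \left(-32\right) - 5 = -32 - 5 = -37$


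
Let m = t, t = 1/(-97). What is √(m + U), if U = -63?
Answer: 4*I*√37054/97 ≈ 7.9379*I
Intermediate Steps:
t = -1/97 ≈ -0.010309
m = -1/97 ≈ -0.010309
√(m + U) = √(-1/97 - 63) = √(-6112/97) = 4*I*√37054/97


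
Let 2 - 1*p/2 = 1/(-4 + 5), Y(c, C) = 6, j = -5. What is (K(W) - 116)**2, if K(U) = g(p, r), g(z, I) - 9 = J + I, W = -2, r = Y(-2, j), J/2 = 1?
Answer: 9801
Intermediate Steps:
J = 2 (J = 2*1 = 2)
r = 6
p = 2 (p = 4 - 2/(-4 + 5) = 4 - 2/1 = 4 - 2*1 = 4 - 2 = 2)
g(z, I) = 11 + I (g(z, I) = 9 + (2 + I) = 11 + I)
K(U) = 17 (K(U) = 11 + 6 = 17)
(K(W) - 116)**2 = (17 - 116)**2 = (-99)**2 = 9801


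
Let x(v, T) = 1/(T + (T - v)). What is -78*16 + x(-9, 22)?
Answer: -66143/53 ≈ -1248.0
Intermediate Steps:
x(v, T) = 1/(-v + 2*T)
-78*16 + x(-9, 22) = -78*16 + 1/(-1*(-9) + 2*22) = -1248 + 1/(9 + 44) = -1248 + 1/53 = -66143/53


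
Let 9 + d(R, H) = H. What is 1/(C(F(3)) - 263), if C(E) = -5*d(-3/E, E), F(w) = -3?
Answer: -1/203 ≈ -0.0049261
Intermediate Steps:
d(R, H) = -9 + H
C(E) = 45 - 5*E (C(E) = -5*(-9 + E) = 45 - 5*E)
1/(C(F(3)) - 263) = 1/((45 - 5*(-3)) - 263) = 1/((45 + 15) - 263) = 1/(60 - 263) = 1/(-203) = -1/203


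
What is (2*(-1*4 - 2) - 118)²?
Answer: 16900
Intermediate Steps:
(2*(-1*4 - 2) - 118)² = (2*(-4 - 2) - 118)² = (2*(-6) - 118)² = (-12 - 118)² = (-130)² = 16900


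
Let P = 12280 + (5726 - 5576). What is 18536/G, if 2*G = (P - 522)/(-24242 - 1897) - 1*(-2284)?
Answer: 60564063/3730598 ≈ 16.234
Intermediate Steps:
P = 12430 (P = 12280 + 150 = 12430)
G = 29844784/26139 (G = ((12430 - 522)/(-24242 - 1897) - 1*(-2284))/2 = (11908/(-26139) + 2284)/2 = (11908*(-1/26139) + 2284)/2 = (-11908/26139 + 2284)/2 = (½)*(59689568/26139) = 29844784/26139 ≈ 1141.8)
18536/G = 18536/(29844784/26139) = 18536*(26139/29844784) = 60564063/3730598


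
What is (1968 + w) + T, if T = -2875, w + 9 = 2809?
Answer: 1893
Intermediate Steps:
w = 2800 (w = -9 + 2809 = 2800)
(1968 + w) + T = (1968 + 2800) - 2875 = 4768 - 2875 = 1893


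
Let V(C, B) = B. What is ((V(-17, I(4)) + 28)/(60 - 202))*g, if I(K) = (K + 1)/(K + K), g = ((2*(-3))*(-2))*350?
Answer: -120225/142 ≈ -846.66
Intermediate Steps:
g = 4200 (g = -6*(-2)*350 = 12*350 = 4200)
I(K) = (1 + K)/(2*K) (I(K) = (1 + K)/((2*K)) = (1 + K)*(1/(2*K)) = (1 + K)/(2*K))
((V(-17, I(4)) + 28)/(60 - 202))*g = (((1/2)*(1 + 4)/4 + 28)/(60 - 202))*4200 = (((1/2)*(1/4)*5 + 28)/(-142))*4200 = ((5/8 + 28)*(-1/142))*4200 = ((229/8)*(-1/142))*4200 = -229/1136*4200 = -120225/142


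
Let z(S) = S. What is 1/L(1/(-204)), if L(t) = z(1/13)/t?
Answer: -13/204 ≈ -0.063725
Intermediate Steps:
L(t) = 1/(13*t)
1/L(1/(-204)) = 1/(1/(13*(1/(-204)))) = 1/(1/(13*(-1/204))) = 1/((1/13)*(-204)) = 1/(-204/13) = -13/204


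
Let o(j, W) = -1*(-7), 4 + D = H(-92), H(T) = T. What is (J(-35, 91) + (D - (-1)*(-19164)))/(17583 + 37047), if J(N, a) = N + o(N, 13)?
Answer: -9644/27315 ≈ -0.35307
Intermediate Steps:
D = -96 (D = -4 - 92 = -96)
o(j, W) = 7
J(N, a) = 7 + N (J(N, a) = N + 7 = 7 + N)
(J(-35, 91) + (D - (-1)*(-19164)))/(17583 + 37047) = ((7 - 35) + (-96 - (-1)*(-19164)))/(17583 + 37047) = (-28 + (-96 - 1*19164))/54630 = (-28 + (-96 - 19164))*(1/54630) = (-28 - 19260)*(1/54630) = -19288*1/54630 = -9644/27315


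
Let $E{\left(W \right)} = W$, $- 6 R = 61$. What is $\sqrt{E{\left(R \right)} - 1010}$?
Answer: $\frac{i \sqrt{36726}}{6} \approx 31.94 i$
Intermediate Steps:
$R = - \frac{61}{6}$ ($R = \left(- \frac{1}{6}\right) 61 = - \frac{61}{6} \approx -10.167$)
$\sqrt{E{\left(R \right)} - 1010} = \sqrt{- \frac{61}{6} - 1010} = \sqrt{- \frac{6121}{6}} = \frac{i \sqrt{36726}}{6}$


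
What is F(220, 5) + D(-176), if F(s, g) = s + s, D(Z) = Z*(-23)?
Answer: 4488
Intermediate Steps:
D(Z) = -23*Z
F(s, g) = 2*s
F(220, 5) + D(-176) = 2*220 - 23*(-176) = 440 + 4048 = 4488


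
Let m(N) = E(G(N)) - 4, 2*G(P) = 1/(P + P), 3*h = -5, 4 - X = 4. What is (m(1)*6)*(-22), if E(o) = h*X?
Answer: 528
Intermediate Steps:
X = 0 (X = 4 - 1*4 = 4 - 4 = 0)
h = -5/3 (h = (1/3)*(-5) = -5/3 ≈ -1.6667)
G(P) = 1/(4*P) (G(P) = 1/(2*(P + P)) = 1/(2*((2*P))) = (1/(2*P))/2 = 1/(4*P))
E(o) = 0 (E(o) = -5/3*0 = 0)
m(N) = -4 (m(N) = 0 - 4 = -4)
(m(1)*6)*(-22) = -4*6*(-22) = -24*(-22) = 528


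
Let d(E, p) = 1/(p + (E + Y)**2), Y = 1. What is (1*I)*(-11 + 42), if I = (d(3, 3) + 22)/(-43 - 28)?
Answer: -12989/1349 ≈ -9.6286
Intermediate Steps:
d(E, p) = 1/(p + (1 + E)**2) (d(E, p) = 1/(p + (E + 1)**2) = 1/(p + (1 + E)**2))
I = -419/1349 (I = (1/(3 + (1 + 3)**2) + 22)/(-43 - 28) = (1/(3 + 4**2) + 22)/(-71) = (1/(3 + 16) + 22)*(-1/71) = (1/19 + 22)*(-1/71) = (419/19)*(-1/71) = -419/1349 ≈ -0.31060)
(1*I)*(-11 + 42) = (1*(-419/1349))*(-11 + 42) = -419/1349*31 = -12989/1349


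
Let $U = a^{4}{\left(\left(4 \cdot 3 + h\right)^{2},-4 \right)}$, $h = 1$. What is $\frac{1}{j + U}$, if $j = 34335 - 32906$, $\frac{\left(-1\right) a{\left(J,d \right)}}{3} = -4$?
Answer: $\frac{1}{22165} \approx 4.5116 \cdot 10^{-5}$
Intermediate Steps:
$a{\left(J,d \right)} = 12$ ($a{\left(J,d \right)} = \left(-3\right) \left(-4\right) = 12$)
$j = 1429$
$U = 20736$ ($U = 12^{4} = 20736$)
$\frac{1}{j + U} = \frac{1}{1429 + 20736} = \frac{1}{22165}$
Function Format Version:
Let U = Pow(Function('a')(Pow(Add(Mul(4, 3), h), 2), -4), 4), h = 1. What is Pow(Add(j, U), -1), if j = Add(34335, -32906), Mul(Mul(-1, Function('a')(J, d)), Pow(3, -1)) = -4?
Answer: Rational(1, 22165) ≈ 4.5116e-5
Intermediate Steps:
Function('a')(J, d) = 12 (Function('a')(J, d) = Mul(-3, -4) = 12)
j = 1429
U = 20736 (U = Pow(12, 4) = 20736)
Pow(Add(j, U), -1) = Pow(Add(1429, 20736), -1) = Pow(22165, -1) = Rational(1, 22165)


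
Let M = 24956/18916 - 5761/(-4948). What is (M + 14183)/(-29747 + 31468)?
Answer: 331927436177/40269837332 ≈ 8.2426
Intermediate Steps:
M = 58114341/23399092 (M = 24956*(1/18916) - 5761*(-1/4948) = 6239/4729 + 5761/4948 = 58114341/23399092 ≈ 2.4836)
(M + 14183)/(-29747 + 31468) = (58114341/23399092 + 14183)/(-29747 + 31468) = (331927436177/23399092)/1721 = (331927436177/23399092)*(1/1721) = 331927436177/40269837332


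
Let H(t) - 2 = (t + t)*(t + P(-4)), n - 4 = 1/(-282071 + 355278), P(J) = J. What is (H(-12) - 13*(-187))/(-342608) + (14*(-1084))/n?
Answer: -380634692217949/100325558032 ≈ -3794.0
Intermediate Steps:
n = 292829/73207 (n = 4 + 1/(-282071 + 355278) = 4 + 1/73207 = 292829/73207 ≈ 4.0000)
H(t) = 2 + 2*t*(-4 + t) (H(t) = 2 + (t + t)*(t - 4) = 2 + (2*t)*(-4 + t) = 2 + 2*t*(-4 + t))
(H(-12) - 13*(-187))/(-342608) + (14*(-1084))/n = ((2 - 8*(-12) + 2*(-12)²) - 13*(-187))/(-342608) + (14*(-1084))/(292829/73207) = ((2 + 96 + 2*144) + 2431)*(-1/342608) - 15176*73207/292829 = ((2 + 96 + 288) + 2431)*(-1/342608) - 1110989432/292829 = (386 + 2431)*(-1/342608) - 1110989432/292829 = 2817*(-1/342608) - 1110989432/292829 = -2817/342608 - 1110989432/292829 = -380634692217949/100325558032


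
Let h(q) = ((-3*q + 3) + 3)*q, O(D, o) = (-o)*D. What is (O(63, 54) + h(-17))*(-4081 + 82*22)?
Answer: 9952767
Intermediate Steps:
O(D, o) = -D*o
h(q) = q*(6 - 3*q) (h(q) = ((3 - 3*q) + 3)*q = (6 - 3*q)*q = q*(6 - 3*q))
(O(63, 54) + h(-17))*(-4081 + 82*22) = (-1*63*54 + 3*(-17)*(2 - 1*(-17)))*(-4081 + 82*22) = (-3402 + 3*(-17)*(2 + 17))*(-4081 + 1804) = (-3402 + 3*(-17)*19)*(-2277) = (-3402 - 969)*(-2277) = -4371*(-2277) = 9952767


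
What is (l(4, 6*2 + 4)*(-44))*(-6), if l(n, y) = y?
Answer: 4224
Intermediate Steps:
(l(4, 6*2 + 4)*(-44))*(-6) = ((6*2 + 4)*(-44))*(-6) = ((12 + 4)*(-44))*(-6) = (16*(-44))*(-6) = -704*(-6) = 4224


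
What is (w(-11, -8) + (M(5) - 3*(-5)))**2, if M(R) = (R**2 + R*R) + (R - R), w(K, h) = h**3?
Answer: 199809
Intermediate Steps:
M(R) = 2*R**2 (M(R) = (R**2 + R**2) + 0 = 2*R**2 + 0 = 2*R**2)
(w(-11, -8) + (M(5) - 3*(-5)))**2 = ((-8)**3 + (2*5**2 - 3*(-5)))**2 = (-512 + (2*25 + 15))**2 = (-512 + (50 + 15))**2 = (-512 + 65)**2 = (-447)**2 = 199809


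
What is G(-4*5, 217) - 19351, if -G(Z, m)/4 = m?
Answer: -20219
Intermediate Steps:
G(Z, m) = -4*m
G(-4*5, 217) - 19351 = -4*217 - 19351 = -868 - 19351 = -20219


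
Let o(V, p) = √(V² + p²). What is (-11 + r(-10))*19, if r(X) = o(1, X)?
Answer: -209 + 19*√101 ≈ -18.052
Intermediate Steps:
r(X) = √(1 + X²) (r(X) = √(1² + X²) = √(1 + X²))
(-11 + r(-10))*19 = (-11 + √(1 + (-10)²))*19 = (-11 + √(1 + 100))*19 = (-11 + √101)*19 = -209 + 19*√101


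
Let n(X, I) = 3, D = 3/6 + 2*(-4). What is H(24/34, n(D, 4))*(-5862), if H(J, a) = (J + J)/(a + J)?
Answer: -15632/7 ≈ -2233.1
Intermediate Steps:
D = -15/2 (D = 3*(⅙) - 8 = ½ - 8 = -15/2 ≈ -7.5000)
H(J, a) = 2*J/(J + a) (H(J, a) = (2*J)/(J + a) = 2*J/(J + a))
H(24/34, n(D, 4))*(-5862) = (2*(24/34)/(24/34 + 3))*(-5862) = (2*(24*(1/34))/(24*(1/34) + 3))*(-5862) = (2*(12/17)/(12/17 + 3))*(-5862) = (2*(12/17)/(63/17))*(-5862) = (2*(12/17)*(17/63))*(-5862) = (8/21)*(-5862) = -15632/7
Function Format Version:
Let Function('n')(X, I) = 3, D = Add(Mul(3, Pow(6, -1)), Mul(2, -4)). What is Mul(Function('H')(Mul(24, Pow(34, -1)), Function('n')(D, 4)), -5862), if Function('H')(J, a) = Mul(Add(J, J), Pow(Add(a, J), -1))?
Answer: Rational(-15632, 7) ≈ -2233.1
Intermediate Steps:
D = Rational(-15, 2) (D = Add(Mul(3, Rational(1, 6)), -8) = Add(Rational(1, 2), -8) = Rational(-15, 2) ≈ -7.5000)
Function('H')(J, a) = Mul(2, J, Pow(Add(J, a), -1)) (Function('H')(J, a) = Mul(Mul(2, J), Pow(Add(J, a), -1)) = Mul(2, J, Pow(Add(J, a), -1)))
Mul(Function('H')(Mul(24, Pow(34, -1)), Function('n')(D, 4)), -5862) = Mul(Mul(2, Mul(24, Pow(34, -1)), Pow(Add(Mul(24, Pow(34, -1)), 3), -1)), -5862) = Mul(Mul(2, Mul(24, Rational(1, 34)), Pow(Add(Mul(24, Rational(1, 34)), 3), -1)), -5862) = Mul(Mul(2, Rational(12, 17), Pow(Add(Rational(12, 17), 3), -1)), -5862) = Mul(Mul(2, Rational(12, 17), Pow(Rational(63, 17), -1)), -5862) = Mul(Mul(2, Rational(12, 17), Rational(17, 63)), -5862) = Mul(Rational(8, 21), -5862) = Rational(-15632, 7)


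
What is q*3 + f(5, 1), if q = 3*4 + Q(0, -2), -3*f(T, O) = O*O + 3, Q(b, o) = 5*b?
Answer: 104/3 ≈ 34.667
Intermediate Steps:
f(T, O) = -1 - O²/3 (f(T, O) = -(O*O + 3)/3 = -(O² + 3)/3 = -(3 + O²)/3 = -1 - O²/3)
q = 12 (q = 3*4 + 5*0 = 12 + 0 = 12)
q*3 + f(5, 1) = 12*3 + (-1 - ⅓*1²) = 36 + (-1 - ⅓*1) = 36 + (-1 - ⅓) = 36 - 4/3 = 104/3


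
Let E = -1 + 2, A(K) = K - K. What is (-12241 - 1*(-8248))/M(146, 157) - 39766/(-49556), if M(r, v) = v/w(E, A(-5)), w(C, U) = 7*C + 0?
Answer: -689448247/3890146 ≈ -177.23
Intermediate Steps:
A(K) = 0
E = 1
w(C, U) = 7*C
M(r, v) = v/7 (M(r, v) = v/((7*1)) = v/7)
(-12241 - 1*(-8248))/M(146, 157) - 39766/(-49556) = (-12241 - 1*(-8248))/(((⅐)*157)) - 39766/(-49556) = (-12241 + 8248)/(157/7) - 39766*(-1/49556) = -3993*7/157 + 19883/24778 = -27951/157 + 19883/24778 = -689448247/3890146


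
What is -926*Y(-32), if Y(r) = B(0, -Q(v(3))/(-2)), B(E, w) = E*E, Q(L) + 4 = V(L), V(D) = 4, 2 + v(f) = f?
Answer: 0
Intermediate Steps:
v(f) = -2 + f
Q(L) = 0 (Q(L) = -4 + 4 = 0)
B(E, w) = E²
Y(r) = 0 (Y(r) = 0² = 0)
-926*Y(-32) = -926*0 = 0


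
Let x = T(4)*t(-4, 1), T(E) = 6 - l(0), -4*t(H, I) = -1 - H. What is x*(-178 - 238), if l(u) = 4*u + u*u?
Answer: 1872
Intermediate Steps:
l(u) = u² + 4*u (l(u) = 4*u + u² = u² + 4*u)
t(H, I) = ¼ + H/4 (t(H, I) = -(-1 - H)/4 = ¼ + H/4)
T(E) = 6 (T(E) = 6 - 0*(4 + 0) = 6 - 0*4 = 6 - 1*0 = 6 + 0 = 6)
x = -9/2 (x = 6*(¼ + (¼)*(-4)) = 6*(¼ - 1) = 6*(-¾) = -9/2 ≈ -4.5000)
x*(-178 - 238) = -9*(-178 - 238)/2 = -9/2*(-416) = 1872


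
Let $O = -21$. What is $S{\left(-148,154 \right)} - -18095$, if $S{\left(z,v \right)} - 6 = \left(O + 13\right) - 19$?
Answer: $18074$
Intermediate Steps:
$S{\left(z,v \right)} = -21$ ($S{\left(z,v \right)} = 6 + \left(\left(-21 + 13\right) - 19\right) = 6 - 27 = -21$)
$S{\left(-148,154 \right)} - -18095 = -21 - -18095 = -21 + 18095 = 18074$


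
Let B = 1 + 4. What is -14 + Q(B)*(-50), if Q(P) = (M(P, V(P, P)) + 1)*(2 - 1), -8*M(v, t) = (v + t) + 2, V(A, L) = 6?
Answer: 69/4 ≈ 17.250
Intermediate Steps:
B = 5
M(v, t) = -¼ - t/8 - v/8 (M(v, t) = -((v + t) + 2)/8 = -((t + v) + 2)/8 = -(2 + t + v)/8 = -¼ - t/8 - v/8)
Q(P) = -P/8 (Q(P) = ((-¼ - ⅛*6 - P/8) + 1)*(2 - 1) = ((-¼ - ¾ - P/8) + 1)*1 = ((-1 - P/8) + 1)*1 = -P/8*1 = -P/8)
-14 + Q(B)*(-50) = -14 - ⅛*5*(-50) = -14 - 5/8*(-50) = -14 + 125/4 = 69/4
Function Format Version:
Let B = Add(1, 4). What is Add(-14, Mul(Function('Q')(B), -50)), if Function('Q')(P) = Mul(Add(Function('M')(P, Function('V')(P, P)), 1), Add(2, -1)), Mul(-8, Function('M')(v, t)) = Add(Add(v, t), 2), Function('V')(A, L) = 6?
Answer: Rational(69, 4) ≈ 17.250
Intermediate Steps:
B = 5
Function('M')(v, t) = Add(Rational(-1, 4), Mul(Rational(-1, 8), t), Mul(Rational(-1, 8), v)) (Function('M')(v, t) = Mul(Rational(-1, 8), Add(Add(v, t), 2)) = Mul(Rational(-1, 8), Add(Add(t, v), 2)) = Mul(Rational(-1, 8), Add(2, t, v)) = Add(Rational(-1, 4), Mul(Rational(-1, 8), t), Mul(Rational(-1, 8), v)))
Function('Q')(P) = Mul(Rational(-1, 8), P) (Function('Q')(P) = Mul(Add(Add(Rational(-1, 4), Mul(Rational(-1, 8), 6), Mul(Rational(-1, 8), P)), 1), Add(2, -1)) = Mul(Add(Add(Rational(-1, 4), Rational(-3, 4), Mul(Rational(-1, 8), P)), 1), 1) = Mul(Add(Add(-1, Mul(Rational(-1, 8), P)), 1), 1) = Mul(Mul(Rational(-1, 8), P), 1) = Mul(Rational(-1, 8), P))
Add(-14, Mul(Function('Q')(B), -50)) = Add(-14, Mul(Mul(Rational(-1, 8), 5), -50)) = Add(-14, Mul(Rational(-5, 8), -50)) = Add(-14, Rational(125, 4)) = Rational(69, 4)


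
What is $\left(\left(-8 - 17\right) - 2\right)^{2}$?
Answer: $729$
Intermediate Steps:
$\left(\left(-8 - 17\right) - 2\right)^{2} = \left(-25 - 2\right)^{2} = \left(-27\right)^{2} = 729$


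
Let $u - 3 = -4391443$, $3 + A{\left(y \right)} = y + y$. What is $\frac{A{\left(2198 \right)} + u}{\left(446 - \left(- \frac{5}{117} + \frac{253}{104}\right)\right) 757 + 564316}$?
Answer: $- \frac{4106275992}{842520559} \approx -4.8738$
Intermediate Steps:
$A{\left(y \right)} = -3 + 2 y$ ($A{\left(y \right)} = -3 + \left(y + y\right) = -3 + 2 y$)
$u = -4391440$ ($u = 3 - 4391443 = -4391440$)
$\frac{A{\left(2198 \right)} + u}{\left(446 - \left(- \frac{5}{117} + \frac{253}{104}\right)\right) 757 + 564316} = \frac{\left(-3 + 2 \cdot 2198\right) - 4391440}{\left(446 - \left(- \frac{5}{117} + \frac{253}{104}\right)\right) 757 + 564316} = \frac{\left(-3 + 4396\right) - 4391440}{\left(446 - \frac{2237}{936}\right) 757 + 564316} = \frac{4393 - 4391440}{\left(446 + \left(- \frac{253}{104} + \frac{5}{117}\right)\right) 757 + 564316} = - \frac{4387047}{\left(446 - \frac{2237}{936}\right) 757 + 564316} = - \frac{4387047}{\frac{415219}{936} \cdot 757 + 564316} = - \frac{4387047}{\frac{314320783}{936} + 564316} = - \frac{4387047}{\frac{842520559}{936}} = \left(-4387047\right) \frac{936}{842520559} = - \frac{4106275992}{842520559}$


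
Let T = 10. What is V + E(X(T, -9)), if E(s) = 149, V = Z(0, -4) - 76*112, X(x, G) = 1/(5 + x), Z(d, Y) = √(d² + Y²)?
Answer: -8359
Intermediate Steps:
Z(d, Y) = √(Y² + d²)
V = -8508 (V = √((-4)² + 0²) - 76*112 = √(16 + 0) - 8512 = √16 - 8512 = 4 - 8512 = -8508)
V + E(X(T, -9)) = -8508 + 149 = -8359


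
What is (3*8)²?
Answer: 576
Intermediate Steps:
(3*8)² = 24² = 576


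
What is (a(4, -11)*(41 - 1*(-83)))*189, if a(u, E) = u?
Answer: 93744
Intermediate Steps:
(a(4, -11)*(41 - 1*(-83)))*189 = (4*(41 - 1*(-83)))*189 = (4*(41 + 83))*189 = (4*124)*189 = 496*189 = 93744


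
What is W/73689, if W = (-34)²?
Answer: 1156/73689 ≈ 0.015688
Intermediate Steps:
W = 1156
W/73689 = 1156/73689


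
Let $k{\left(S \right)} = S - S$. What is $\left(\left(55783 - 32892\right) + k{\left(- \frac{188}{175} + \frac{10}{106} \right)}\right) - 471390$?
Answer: $-448499$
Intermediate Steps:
$k{\left(S \right)} = 0$
$\left(\left(55783 - 32892\right) + k{\left(- \frac{188}{175} + \frac{10}{106} \right)}\right) - 471390 = \left(\left(55783 - 32892\right) + 0\right) - 471390 = \left(22891 + 0\right) - 471390 = 22891 - 471390 = -448499$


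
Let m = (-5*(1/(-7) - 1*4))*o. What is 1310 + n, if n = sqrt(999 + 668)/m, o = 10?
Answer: 1310 + 7*sqrt(1667)/1450 ≈ 1310.2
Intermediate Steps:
m = 1450/7 (m = -5*(1/(-7) - 1*4)*10 = -5*(-1/7 - 4)*10 = -5*(-29/7)*10 = (145/7)*10 = 1450/7 ≈ 207.14)
n = 7*sqrt(1667)/1450 (n = sqrt(999 + 668)/(1450/7) = sqrt(1667)*(7/1450) = 7*sqrt(1667)/1450 ≈ 0.19711)
1310 + n = 1310 + 7*sqrt(1667)/1450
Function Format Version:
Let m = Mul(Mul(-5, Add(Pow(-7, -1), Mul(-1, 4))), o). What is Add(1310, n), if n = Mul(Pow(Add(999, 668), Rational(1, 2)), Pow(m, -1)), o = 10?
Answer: Add(1310, Mul(Rational(7, 1450), Pow(1667, Rational(1, 2)))) ≈ 1310.2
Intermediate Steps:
m = Rational(1450, 7) (m = Mul(Mul(-5, Add(Pow(-7, -1), Mul(-1, 4))), 10) = Mul(Mul(-5, Add(Rational(-1, 7), -4)), 10) = Mul(Mul(-5, Rational(-29, 7)), 10) = Mul(Rational(145, 7), 10) = Rational(1450, 7) ≈ 207.14)
n = Mul(Rational(7, 1450), Pow(1667, Rational(1, 2))) (n = Mul(Pow(Add(999, 668), Rational(1, 2)), Pow(Rational(1450, 7), -1)) = Mul(Pow(1667, Rational(1, 2)), Rational(7, 1450)) = Mul(Rational(7, 1450), Pow(1667, Rational(1, 2))) ≈ 0.19711)
Add(1310, n) = Add(1310, Mul(Rational(7, 1450), Pow(1667, Rational(1, 2))))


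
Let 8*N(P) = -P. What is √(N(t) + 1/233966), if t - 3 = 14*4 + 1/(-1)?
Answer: 3*I*√44096156935/233966 ≈ 2.6926*I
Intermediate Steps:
t = 58 (t = 3 + (14*4 + 1/(-1)) = 3 + (56 - 1) = 3 + 55 = 58)
N(P) = -P/8 (N(P) = (-P)/8 = -P/8)
√(N(t) + 1/233966) = √(-⅛*58 + 1/233966) = √(-29/4 + 1/233966) = √(-3392505/467932) = 3*I*√44096156935/233966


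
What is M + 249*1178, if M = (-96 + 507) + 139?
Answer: 293872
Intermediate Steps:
M = 550 (M = 411 + 139 = 550)
M + 249*1178 = 550 + 249*1178 = 550 + 293322 = 293872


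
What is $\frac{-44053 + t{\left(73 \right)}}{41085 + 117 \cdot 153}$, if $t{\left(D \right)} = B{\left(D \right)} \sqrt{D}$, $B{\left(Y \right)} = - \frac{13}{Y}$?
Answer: $- \frac{44053}{58986} - \frac{13 \sqrt{73}}{4305978} \approx -0.74686$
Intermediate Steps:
$t{\left(D \right)} = - \frac{13}{\sqrt{D}}$ ($t{\left(D \right)} = - \frac{13}{D} \sqrt{D} = - \frac{13}{\sqrt{D}}$)
$\frac{-44053 + t{\left(73 \right)}}{41085 + 117 \cdot 153} = \frac{-44053 - \frac{13}{\sqrt{73}}}{41085 + 117 \cdot 153} = \frac{-44053 - 13 \frac{\sqrt{73}}{73}}{41085 + 17901} = \frac{-44053 - \frac{13 \sqrt{73}}{73}}{58986} = \left(-44053 - \frac{13 \sqrt{73}}{73}\right) \frac{1}{58986} = - \frac{44053}{58986} - \frac{13 \sqrt{73}}{4305978}$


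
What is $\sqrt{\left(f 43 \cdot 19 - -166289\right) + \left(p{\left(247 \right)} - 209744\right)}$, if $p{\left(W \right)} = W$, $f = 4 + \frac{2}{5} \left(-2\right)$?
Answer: $\frac{6 i \sqrt{28190}}{5} \approx 201.48 i$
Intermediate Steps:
$f = \frac{16}{5}$ ($f = 4 + 2 \cdot \frac{1}{5} \left(-2\right) = 4 + \frac{2}{5} \left(-2\right) = 4 - \frac{4}{5} = \frac{16}{5} \approx 3.2$)
$\sqrt{\left(f 43 \cdot 19 - -166289\right) + \left(p{\left(247 \right)} - 209744\right)} = \sqrt{\left(\frac{16}{5} \cdot 43 \cdot 19 - -166289\right) + \left(247 - 209744\right)} = \sqrt{\left(\frac{688}{5} \cdot 19 + 166289\right) - 209497} = \sqrt{\left(\frac{13072}{5} + 166289\right) - 209497} = \sqrt{\frac{844517}{5} - 209497} = \sqrt{- \frac{202968}{5}} = \frac{6 i \sqrt{28190}}{5}$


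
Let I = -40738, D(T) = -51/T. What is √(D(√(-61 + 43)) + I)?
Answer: √(-162952 + 34*I*√2)/2 ≈ 0.029779 + 201.84*I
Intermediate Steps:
√(D(√(-61 + 43)) + I) = √(-51/√(-61 + 43) - 40738) = √(-51*(-I*√2/6) - 40738) = √(-(-17)*I*√2/2 - 40738) = √(17*I*√2/2 - 40738) = √(-40738 + 17*I*√2/2)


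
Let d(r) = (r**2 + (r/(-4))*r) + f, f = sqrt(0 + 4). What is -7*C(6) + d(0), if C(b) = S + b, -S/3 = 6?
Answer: 86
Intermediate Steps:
S = -18 (S = -3*6 = -18)
f = 2 (f = sqrt(4) = 2)
C(b) = -18 + b
d(r) = 2 + 3*r**2/4 (d(r) = (r**2 + (r/(-4))*r) + 2 = (r**2 + (r*(-1/4))*r) + 2 = (r**2 + (-r/4)*r) + 2 = (r**2 - r**2/4) + 2 = 3*r**2/4 + 2 = 2 + 3*r**2/4)
-7*C(6) + d(0) = -7*(-18 + 6) + (2 + (3/4)*0**2) = -7*(-12) + (2 + (3/4)*0) = 84 + (2 + 0) = 84 + 2 = 86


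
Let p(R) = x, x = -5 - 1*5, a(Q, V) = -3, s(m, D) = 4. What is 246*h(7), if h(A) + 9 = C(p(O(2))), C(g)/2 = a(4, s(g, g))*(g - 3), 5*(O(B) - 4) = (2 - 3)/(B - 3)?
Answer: 16974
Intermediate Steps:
x = -10 (x = -5 - 5 = -10)
O(B) = 4 - 1/(5*(-3 + B)) (O(B) = 4 + ((2 - 3)/(B - 3))/5 = 4 + (-1/(-3 + B))/5 = 4 - 1/(5*(-3 + B)))
p(R) = -10
C(g) = 18 - 6*g (C(g) = 2*(-3*(g - 3)) = 2*(-3*(-3 + g)) = 2*(9 - 3*g) = 18 - 6*g)
h(A) = 69 (h(A) = -9 + (18 - 6*(-10)) = -9 + (18 + 60) = -9 + 78 = 69)
246*h(7) = 246*69 = 16974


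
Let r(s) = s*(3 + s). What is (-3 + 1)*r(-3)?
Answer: 0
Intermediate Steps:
(-3 + 1)*r(-3) = (-3 + 1)*(-3*(3 - 3)) = -(-6)*0 = -2*0 = 0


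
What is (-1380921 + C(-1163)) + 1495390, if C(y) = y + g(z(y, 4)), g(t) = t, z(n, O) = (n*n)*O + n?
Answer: 5522419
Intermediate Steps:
z(n, O) = n + O*n² (z(n, O) = n²*O + n = O*n² + n = n + O*n²)
C(y) = y + y*(1 + 4*y)
(-1380921 + C(-1163)) + 1495390 = (-1380921 + 2*(-1163)*(1 + 2*(-1163))) + 1495390 = (-1380921 + 2*(-1163)*(1 - 2326)) + 1495390 = (-1380921 + 2*(-1163)*(-2325)) + 1495390 = (-1380921 + 5407950) + 1495390 = 4027029 + 1495390 = 5522419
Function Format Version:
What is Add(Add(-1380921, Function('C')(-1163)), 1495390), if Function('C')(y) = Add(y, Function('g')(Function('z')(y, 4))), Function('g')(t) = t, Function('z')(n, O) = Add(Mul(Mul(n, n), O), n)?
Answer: 5522419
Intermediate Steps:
Function('z')(n, O) = Add(n, Mul(O, Pow(n, 2))) (Function('z')(n, O) = Add(Mul(Pow(n, 2), O), n) = Add(Mul(O, Pow(n, 2)), n) = Add(n, Mul(O, Pow(n, 2))))
Function('C')(y) = Add(y, Mul(y, Add(1, Mul(4, y))))
Add(Add(-1380921, Function('C')(-1163)), 1495390) = Add(Add(-1380921, Mul(2, -1163, Add(1, Mul(2, -1163)))), 1495390) = Add(Add(-1380921, Mul(2, -1163, Add(1, -2326))), 1495390) = Add(Add(-1380921, Mul(2, -1163, -2325)), 1495390) = Add(Add(-1380921, 5407950), 1495390) = Add(4027029, 1495390) = 5522419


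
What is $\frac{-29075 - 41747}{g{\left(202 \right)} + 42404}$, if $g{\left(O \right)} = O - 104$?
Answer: $- \frac{35411}{21251} \approx -1.6663$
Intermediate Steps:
$g{\left(O \right)} = -104 + O$ ($g{\left(O \right)} = O - 104 = -104 + O$)
$\frac{-29075 - 41747}{g{\left(202 \right)} + 42404} = \frac{-29075 - 41747}{\left(-104 + 202\right) + 42404} = - \frac{70822}{98 + 42404} = - \frac{70822}{42502} = \left(-70822\right) \frac{1}{42502} = - \frac{35411}{21251}$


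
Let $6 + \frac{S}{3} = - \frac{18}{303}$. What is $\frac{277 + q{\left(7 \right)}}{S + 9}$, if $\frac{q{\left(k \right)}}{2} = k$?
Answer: $- \frac{9797}{309} \approx -31.706$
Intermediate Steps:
$S = - \frac{1836}{101}$ ($S = -18 + 3 \left(- \frac{18}{303}\right) = -18 + 3 \left(\left(-18\right) \frac{1}{303}\right) = -18 + 3 \left(- \frac{6}{101}\right) = -18 - \frac{18}{101} = - \frac{1836}{101} \approx -18.178$)
$q{\left(k \right)} = 2 k$
$\frac{277 + q{\left(7 \right)}}{S + 9} = \frac{277 + 2 \cdot 7}{- \frac{1836}{101} + 9} = \frac{277 + 14}{- \frac{927}{101}} = 291 \left(- \frac{101}{927}\right) = - \frac{9797}{309}$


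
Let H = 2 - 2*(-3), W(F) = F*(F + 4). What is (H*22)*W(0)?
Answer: 0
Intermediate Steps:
W(F) = F*(4 + F)
H = 8 (H = 2 + 6 = 8)
(H*22)*W(0) = (8*22)*(0*(4 + 0)) = 176*(0*4) = 176*0 = 0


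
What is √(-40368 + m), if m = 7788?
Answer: 6*I*√905 ≈ 180.5*I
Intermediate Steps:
√(-40368 + m) = √(-40368 + 7788) = √(-32580) = 6*I*√905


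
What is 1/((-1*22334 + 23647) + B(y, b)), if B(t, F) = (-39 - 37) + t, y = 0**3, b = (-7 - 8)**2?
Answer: 1/1237 ≈ 0.00080841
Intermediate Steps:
b = 225 (b = (-15)**2 = 225)
y = 0
B(t, F) = -76 + t
1/((-1*22334 + 23647) + B(y, b)) = 1/((-1*22334 + 23647) + (-76 + 0)) = 1/((-22334 + 23647) - 76) = 1/(1313 - 76) = 1/1237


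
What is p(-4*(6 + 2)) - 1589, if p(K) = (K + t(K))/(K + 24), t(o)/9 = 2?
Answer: -6349/4 ≈ -1587.3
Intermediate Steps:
t(o) = 18 (t(o) = 9*2 = 18)
p(K) = (18 + K)/(24 + K) (p(K) = (K + 18)/(K + 24) = (18 + K)/(24 + K))
p(-4*(6 + 2)) - 1589 = (18 - 4*(6 + 2))/(24 - 4*(6 + 2)) - 1589 = (18 - 4*8)/(24 - 4*8) - 1589 = (18 - 32)/(24 - 32) - 1589 = -14/(-8) - 1589 = -⅛*(-14) - 1589 = 7/4 - 1589 = -6349/4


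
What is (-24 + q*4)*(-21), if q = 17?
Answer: -924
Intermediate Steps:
(-24 + q*4)*(-21) = (-24 + 17*4)*(-21) = (-24 + 68)*(-21) = 44*(-21) = -924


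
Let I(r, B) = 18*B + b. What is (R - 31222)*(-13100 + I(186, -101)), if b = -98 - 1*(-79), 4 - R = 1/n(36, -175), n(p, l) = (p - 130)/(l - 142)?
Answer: 43837242033/94 ≈ 4.6635e+8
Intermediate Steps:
n(p, l) = (-130 + p)/(-142 + l)
R = 59/94 (R = 4 - 1/((-130 + 36)/(-142 - 175)) = 4 - 1/(-94/(-317)) = 4 - 1/((-1/317*(-94))) = 4 - 1/94/317 = 4 - 1*317/94 = 4 - 317/94 = 59/94 ≈ 0.62766)
b = -19 (b = -98 + 79 = -19)
I(r, B) = -19 + 18*B (I(r, B) = 18*B - 19 = -19 + 18*B)
(R - 31222)*(-13100 + I(186, -101)) = (59/94 - 31222)*(-13100 + (-19 + 18*(-101))) = -2934809*(-13100 + (-19 - 1818))/94 = -2934809*(-13100 - 1837)/94 = -2934809/94*(-14937) = 43837242033/94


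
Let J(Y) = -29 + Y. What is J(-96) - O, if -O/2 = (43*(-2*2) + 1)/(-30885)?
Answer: -1286761/10295 ≈ -124.99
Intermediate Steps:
O = -114/10295 (O = -2*(43*(-2*2) + 1)/(-30885) = -2*(43*(-4) + 1)*(-1)/30885 = -2*(-172 + 1)*(-1)/30885 = -(-342)*(-1)/30885 = -2*57/10295 = -114/10295 ≈ -0.011073)
J(-96) - O = (-29 - 96) - 1*(-114/10295) = -125 + 114/10295 = -1286761/10295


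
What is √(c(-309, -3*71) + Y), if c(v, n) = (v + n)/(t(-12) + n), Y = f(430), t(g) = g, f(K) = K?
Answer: 2*√2702/5 ≈ 20.792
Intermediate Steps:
Y = 430
c(v, n) = (n + v)/(-12 + n) (c(v, n) = (v + n)/(-12 + n) = (n + v)/(-12 + n))
√(c(-309, -3*71) + Y) = √((-3*71 - 309)/(-12 - 3*71) + 430) = √((-213 - 309)/(-12 - 213) + 430) = √(-522/(-225) + 430) = √(-1/225*(-522) + 430) = √(58/25 + 430) = √(10808/25) = 2*√2702/5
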